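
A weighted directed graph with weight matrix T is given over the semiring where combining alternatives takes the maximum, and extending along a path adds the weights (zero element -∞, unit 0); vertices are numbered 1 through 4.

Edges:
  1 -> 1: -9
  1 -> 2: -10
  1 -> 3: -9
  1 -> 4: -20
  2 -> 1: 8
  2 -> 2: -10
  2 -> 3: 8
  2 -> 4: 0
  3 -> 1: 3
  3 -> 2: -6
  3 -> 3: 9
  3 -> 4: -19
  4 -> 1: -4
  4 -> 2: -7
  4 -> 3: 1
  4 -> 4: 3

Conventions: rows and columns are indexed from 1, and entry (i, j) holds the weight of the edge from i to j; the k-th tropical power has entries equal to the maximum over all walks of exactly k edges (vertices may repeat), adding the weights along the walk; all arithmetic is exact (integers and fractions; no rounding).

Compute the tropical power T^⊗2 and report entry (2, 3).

T^⊗2:
  [-2, -15, 0, -10]
  [11, 2, 17, 3]
  [12, 3, 18, -6]
  [4, -4, 10, 6]
Key observation: the optimum is the walk 2->3->3, with weight 8 + 9 = 17.
Optimal value attained by: walk 2->3->3.
Answer: (T^⊗2)[2][3] = 17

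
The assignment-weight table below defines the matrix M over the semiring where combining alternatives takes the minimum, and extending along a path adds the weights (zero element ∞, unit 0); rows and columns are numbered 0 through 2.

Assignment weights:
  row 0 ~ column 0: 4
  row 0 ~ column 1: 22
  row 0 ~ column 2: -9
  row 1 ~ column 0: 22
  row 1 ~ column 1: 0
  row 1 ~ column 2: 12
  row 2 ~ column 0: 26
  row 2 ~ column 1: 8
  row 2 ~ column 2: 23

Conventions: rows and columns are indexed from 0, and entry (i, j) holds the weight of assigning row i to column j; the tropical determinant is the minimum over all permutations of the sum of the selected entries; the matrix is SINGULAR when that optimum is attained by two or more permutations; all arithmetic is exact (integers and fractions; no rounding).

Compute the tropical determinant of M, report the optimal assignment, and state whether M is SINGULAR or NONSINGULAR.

σ = (0, 1, 2): 4 + 0 + 23 = 27
σ = (0, 2, 1): 4 + 12 + 8 = 24
σ = (1, 0, 2): 22 + 22 + 23 = 67
σ = (1, 2, 0): 22 + 12 + 26 = 60
σ = (2, 0, 1): (-9) + 22 + 8 = 21
σ = (2, 1, 0): (-9) + 0 + 26 = 17
Optimal value attained by: σ = (2, 1, 0).
Answer: det⊕(M) = 17; verdict: NONSINGULAR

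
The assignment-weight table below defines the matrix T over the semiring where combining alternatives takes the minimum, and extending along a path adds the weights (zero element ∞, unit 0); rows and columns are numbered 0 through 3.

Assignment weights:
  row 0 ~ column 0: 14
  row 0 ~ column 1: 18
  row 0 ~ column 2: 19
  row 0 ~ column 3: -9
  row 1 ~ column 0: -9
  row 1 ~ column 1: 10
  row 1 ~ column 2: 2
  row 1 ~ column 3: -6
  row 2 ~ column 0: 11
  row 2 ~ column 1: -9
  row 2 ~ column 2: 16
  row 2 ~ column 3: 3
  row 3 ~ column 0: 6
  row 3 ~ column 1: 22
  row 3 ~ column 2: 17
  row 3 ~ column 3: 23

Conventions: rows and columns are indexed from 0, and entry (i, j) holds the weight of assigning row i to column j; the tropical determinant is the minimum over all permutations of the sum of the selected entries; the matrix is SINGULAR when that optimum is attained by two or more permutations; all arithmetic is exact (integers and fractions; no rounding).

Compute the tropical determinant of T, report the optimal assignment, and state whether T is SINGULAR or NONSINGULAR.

σ = (0, 1, 2, 3): 14 + 10 + 16 + 23 = 63
σ = (0, 1, 3, 2): 14 + 10 + 3 + 17 = 44
σ = (0, 2, 1, 3): 14 + 2 + (-9) + 23 = 30
σ = (0, 2, 3, 1): 14 + 2 + 3 + 22 = 41
σ = (0, 3, 1, 2): 14 + (-6) + (-9) + 17 = 16
σ = (0, 3, 2, 1): 14 + (-6) + 16 + 22 = 46
σ = (1, 0, 2, 3): 18 + (-9) + 16 + 23 = 48
σ = (1, 0, 3, 2): 18 + (-9) + 3 + 17 = 29
σ = (1, 2, 0, 3): 18 + 2 + 11 + 23 = 54
σ = (1, 2, 3, 0): 18 + 2 + 3 + 6 = 29
σ = (1, 3, 0, 2): 18 + (-6) + 11 + 17 = 40
σ = (1, 3, 2, 0): 18 + (-6) + 16 + 6 = 34
σ = (2, 0, 1, 3): 19 + (-9) + (-9) + 23 = 24
σ = (2, 0, 3, 1): 19 + (-9) + 3 + 22 = 35
σ = (2, 1, 0, 3): 19 + 10 + 11 + 23 = 63
σ = (2, 1, 3, 0): 19 + 10 + 3 + 6 = 38
σ = (2, 3, 0, 1): 19 + (-6) + 11 + 22 = 46
σ = (2, 3, 1, 0): 19 + (-6) + (-9) + 6 = 10
σ = (3, 0, 1, 2): (-9) + (-9) + (-9) + 17 = -10
σ = (3, 0, 2, 1): (-9) + (-9) + 16 + 22 = 20
σ = (3, 1, 0, 2): (-9) + 10 + 11 + 17 = 29
σ = (3, 1, 2, 0): (-9) + 10 + 16 + 6 = 23
σ = (3, 2, 0, 1): (-9) + 2 + 11 + 22 = 26
σ = (3, 2, 1, 0): (-9) + 2 + (-9) + 6 = -10
Optimal value attained by: σ = (3, 0, 1, 2).
Answer: det⊕(T) = -10; verdict: SINGULAR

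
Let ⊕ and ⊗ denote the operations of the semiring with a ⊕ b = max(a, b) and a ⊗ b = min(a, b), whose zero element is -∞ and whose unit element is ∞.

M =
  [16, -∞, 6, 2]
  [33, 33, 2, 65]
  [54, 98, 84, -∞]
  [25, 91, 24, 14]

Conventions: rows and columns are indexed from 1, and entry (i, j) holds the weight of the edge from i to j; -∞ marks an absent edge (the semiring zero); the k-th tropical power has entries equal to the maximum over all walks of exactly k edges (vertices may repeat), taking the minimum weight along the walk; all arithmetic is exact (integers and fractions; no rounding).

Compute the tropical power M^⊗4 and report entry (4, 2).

M^⊗2:
  [16, 6, 6, 2]
  [33, 65, 24, 33]
  [54, 84, 84, 65]
  [33, 33, 24, 65]
M^⊗3:
  [16, 6, 6, 6]
  [33, 33, 24, 65]
  [54, 84, 84, 65]
  [33, 65, 24, 33]
M^⊗4:
  [16, 6, 6, 6]
  [33, 65, 24, 33]
  [54, 84, 84, 65]
  [33, 33, 24, 65]
Key observation: the optimum is the walk 4->2->2->4->2, with weight 91 min 33 min 65 min 91 = 33.
Optimal value attained by: walk 4->2->2->4->2.
Answer: (M^⊗4)[4][2] = 33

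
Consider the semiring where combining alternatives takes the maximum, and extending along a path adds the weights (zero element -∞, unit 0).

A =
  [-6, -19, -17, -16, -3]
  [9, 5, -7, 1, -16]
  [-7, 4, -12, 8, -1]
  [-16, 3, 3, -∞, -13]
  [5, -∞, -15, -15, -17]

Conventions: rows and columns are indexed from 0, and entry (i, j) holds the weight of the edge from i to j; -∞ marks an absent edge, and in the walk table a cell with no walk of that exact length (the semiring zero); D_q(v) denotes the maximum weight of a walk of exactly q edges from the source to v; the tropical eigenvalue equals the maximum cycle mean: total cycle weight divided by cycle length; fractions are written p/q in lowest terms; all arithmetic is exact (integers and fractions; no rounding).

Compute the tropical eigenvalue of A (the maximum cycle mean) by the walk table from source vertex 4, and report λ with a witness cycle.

q=0: [-∞, -∞, -∞, -∞, 0]
q=1: [5, -∞, -15, -15, -17]
q=2: [-1, -11, -12, -7, 2]
q=3: [7, -4, -4, -4, -4]
q=4: [5, 1, -1, 4, 4]
q=5: [10, 7, 7, 7, 2]
Optimal cycle mean attained by: cycle 2->3->2, total 8 + 3, length 2.
Answer: λ = 11/2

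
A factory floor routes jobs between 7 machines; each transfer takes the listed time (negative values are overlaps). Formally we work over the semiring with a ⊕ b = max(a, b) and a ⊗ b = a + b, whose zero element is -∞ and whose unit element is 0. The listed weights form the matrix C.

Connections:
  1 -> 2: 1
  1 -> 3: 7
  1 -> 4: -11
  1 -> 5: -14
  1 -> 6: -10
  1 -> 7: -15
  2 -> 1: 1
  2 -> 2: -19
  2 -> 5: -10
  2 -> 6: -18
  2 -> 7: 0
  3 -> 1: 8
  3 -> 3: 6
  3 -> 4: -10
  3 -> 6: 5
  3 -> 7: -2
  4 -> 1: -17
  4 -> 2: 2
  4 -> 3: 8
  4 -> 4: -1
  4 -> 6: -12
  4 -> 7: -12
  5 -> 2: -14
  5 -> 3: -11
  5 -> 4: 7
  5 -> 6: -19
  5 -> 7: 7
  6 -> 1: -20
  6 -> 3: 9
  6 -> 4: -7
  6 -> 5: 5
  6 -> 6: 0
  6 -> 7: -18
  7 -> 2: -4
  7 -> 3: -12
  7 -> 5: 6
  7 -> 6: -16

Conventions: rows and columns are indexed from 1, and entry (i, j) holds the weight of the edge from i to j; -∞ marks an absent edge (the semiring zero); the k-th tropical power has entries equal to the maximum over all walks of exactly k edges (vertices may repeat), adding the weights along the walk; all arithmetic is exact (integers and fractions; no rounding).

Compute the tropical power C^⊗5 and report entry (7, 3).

C^⊗2:
  [15, -9, 13, -3, -5, 12, 5]
  [-18, 2, 8, -3, 6, -9, -3]
  [14, 9, 15, -2, 10, 11, 4]
  [16, 1, 14, -2, -6, 13, 6]
  [-3, 9, 15, 6, 13, -5, -5]
  [17, -5, 15, 12, 5, 14, 12]
  [-3, -8, -5, 13, -11, -7, 13]
C^⊗3:
  [21, 16, 22, 5, 17, 18, 11]
  [16, -1, 14, 13, 3, 13, 13]
  [23, 15, 21, 17, 16, 20, 17]
  [22, 17, 23, 6, 18, 19, 12]
  [23, 8, 21, 20, 1, 20, 20]
  [23, 18, 24, 12, 19, 20, 13]
  [3, 15, 21, 12, 19, 1, 1]
C^⊗4:
  [30, 22, 28, 24, 23, 27, 24]
  [22, 17, 23, 12, 19, 19, 12]
  [29, 24, 30, 23, 25, 26, 23]
  [31, 23, 29, 25, 24, 28, 25]
  [29, 24, 30, 19, 26, 26, 19]
  [32, 24, 30, 26, 25, 29, 26]
  [29, 14, 27, 26, 7, 26, 26]
C^⊗5:
  [36, 31, 37, 30, 32, 33, 30]
  [31, 23, 29, 26, 24, 28, 26]
  [38, 30, 36, 32, 31, 35, 32]
  [37, 32, 38, 31, 33, 34, 31]
  [38, 30, 36, 33, 31, 35, 33]
  [38, 33, 39, 32, 34, 35, 32]
  [35, 30, 36, 25, 32, 32, 25]
Key observation: the optimum is the walk 7->5->4->3->1->3, with weight 6 + 7 + 8 + 8 + 7 = 36.
Optimal value attained by: walk 7->5->4->3->1->3.
Answer: (C^⊗5)[7][3] = 36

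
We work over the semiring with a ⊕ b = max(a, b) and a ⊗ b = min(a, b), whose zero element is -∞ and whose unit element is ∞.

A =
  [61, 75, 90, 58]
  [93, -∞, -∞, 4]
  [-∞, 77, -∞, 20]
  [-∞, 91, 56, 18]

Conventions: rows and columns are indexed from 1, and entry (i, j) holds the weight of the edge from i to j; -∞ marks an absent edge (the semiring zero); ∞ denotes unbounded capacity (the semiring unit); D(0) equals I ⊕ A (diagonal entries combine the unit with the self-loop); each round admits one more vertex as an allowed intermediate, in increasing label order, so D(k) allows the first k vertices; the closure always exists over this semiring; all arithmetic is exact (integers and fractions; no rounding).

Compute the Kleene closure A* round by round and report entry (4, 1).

D(0):
  [∞, 75, 90, 58]
  [93, ∞, -∞, 4]
  [-∞, 77, ∞, 20]
  [-∞, 91, 56, ∞]
D(1):
  [∞, 75, 90, 58]
  [93, ∞, 90, 58]
  [-∞, 77, ∞, 20]
  [-∞, 91, 56, ∞]
D(2):
  [∞, 75, 90, 58]
  [93, ∞, 90, 58]
  [77, 77, ∞, 58]
  [91, 91, 90, ∞]
D(3):
  [∞, 77, 90, 58]
  [93, ∞, 90, 58]
  [77, 77, ∞, 58]
  [91, 91, 90, ∞]
D(4):
  [∞, 77, 90, 58]
  [93, ∞, 90, 58]
  [77, 77, ∞, 58]
  [91, 91, 90, ∞]
Answer: A*[4][1] = 91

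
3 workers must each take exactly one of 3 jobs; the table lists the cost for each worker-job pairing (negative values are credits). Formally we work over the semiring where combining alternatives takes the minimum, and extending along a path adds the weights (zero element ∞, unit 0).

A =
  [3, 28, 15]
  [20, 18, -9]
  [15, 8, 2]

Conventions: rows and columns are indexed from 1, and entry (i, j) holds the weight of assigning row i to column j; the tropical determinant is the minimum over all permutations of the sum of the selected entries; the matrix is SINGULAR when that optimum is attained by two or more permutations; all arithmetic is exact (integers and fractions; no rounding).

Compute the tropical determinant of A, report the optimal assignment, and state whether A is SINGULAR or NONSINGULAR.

σ = (1, 2, 3): 3 + 18 + 2 = 23
σ = (1, 3, 2): 3 + (-9) + 8 = 2
σ = (2, 1, 3): 28 + 20 + 2 = 50
σ = (2, 3, 1): 28 + (-9) + 15 = 34
σ = (3, 1, 2): 15 + 20 + 8 = 43
σ = (3, 2, 1): 15 + 18 + 15 = 48
Optimal value attained by: σ = (1, 3, 2).
Answer: det⊕(A) = 2; verdict: NONSINGULAR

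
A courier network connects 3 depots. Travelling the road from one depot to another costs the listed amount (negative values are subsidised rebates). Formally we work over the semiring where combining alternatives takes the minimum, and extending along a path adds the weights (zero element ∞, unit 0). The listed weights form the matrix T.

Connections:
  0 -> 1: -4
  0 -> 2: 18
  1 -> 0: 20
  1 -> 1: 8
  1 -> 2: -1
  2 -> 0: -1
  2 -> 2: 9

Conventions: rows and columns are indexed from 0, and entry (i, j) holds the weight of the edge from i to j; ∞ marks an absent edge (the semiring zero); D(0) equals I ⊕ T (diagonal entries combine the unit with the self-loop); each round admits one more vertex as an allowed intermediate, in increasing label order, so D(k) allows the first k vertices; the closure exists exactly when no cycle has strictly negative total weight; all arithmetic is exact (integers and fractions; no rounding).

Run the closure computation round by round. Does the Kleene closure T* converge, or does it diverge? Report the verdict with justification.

D(0):
  [0, -4, 18]
  [20, 0, -1]
  [-1, ∞, 0]
D(1):
  [0, -4, 18]
  [20, 0, -1]
  [-1, -5, 0]
Detection: at round 2, diagonal entry (2, 2) turns strictly negative.
Key observation: the cycle 2->0->1->2 has total weight (-1) + (-4) + (-1), which is strictly negative.
Answer: DIVERGES — negative cycle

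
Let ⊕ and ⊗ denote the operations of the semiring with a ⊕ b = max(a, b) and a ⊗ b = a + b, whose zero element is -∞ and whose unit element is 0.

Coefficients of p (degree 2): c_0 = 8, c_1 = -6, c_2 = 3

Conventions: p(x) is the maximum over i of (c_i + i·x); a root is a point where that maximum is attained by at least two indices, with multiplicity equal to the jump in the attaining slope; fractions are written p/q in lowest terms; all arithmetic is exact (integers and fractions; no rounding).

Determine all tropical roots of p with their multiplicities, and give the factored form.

hull edge (i=0, c=8) to (i=2, c=3): slope -5/2, span 2
Factored form: p(x) = 3 ⊗ (x ⊕ 5/2) ⊗ (x ⊕ 5/2)
Answer: roots = 5/2 (mult 2)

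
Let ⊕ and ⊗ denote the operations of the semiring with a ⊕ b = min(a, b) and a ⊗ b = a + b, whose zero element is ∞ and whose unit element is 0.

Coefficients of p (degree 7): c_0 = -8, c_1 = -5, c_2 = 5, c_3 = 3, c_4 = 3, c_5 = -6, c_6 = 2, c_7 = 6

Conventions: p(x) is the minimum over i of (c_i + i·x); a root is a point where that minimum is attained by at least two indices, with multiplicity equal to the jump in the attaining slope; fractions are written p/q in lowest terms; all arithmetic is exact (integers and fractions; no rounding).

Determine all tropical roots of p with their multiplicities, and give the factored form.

hull edge (i=0, c=-8) to (i=5, c=-6): slope 2/5, span 5
hull edge (i=5, c=-6) to (i=7, c=6): slope 6, span 2
Factored form: p(x) = 6 ⊗ (x ⊕ (-6)) ⊗ (x ⊕ (-6)) ⊗ (x ⊕ (-2/5)) ⊗ (x ⊕ (-2/5)) ⊗ (x ⊕ (-2/5)) ⊗ (x ⊕ (-2/5)) ⊗ (x ⊕ (-2/5))
Answer: roots = -6 (mult 2), -2/5 (mult 5)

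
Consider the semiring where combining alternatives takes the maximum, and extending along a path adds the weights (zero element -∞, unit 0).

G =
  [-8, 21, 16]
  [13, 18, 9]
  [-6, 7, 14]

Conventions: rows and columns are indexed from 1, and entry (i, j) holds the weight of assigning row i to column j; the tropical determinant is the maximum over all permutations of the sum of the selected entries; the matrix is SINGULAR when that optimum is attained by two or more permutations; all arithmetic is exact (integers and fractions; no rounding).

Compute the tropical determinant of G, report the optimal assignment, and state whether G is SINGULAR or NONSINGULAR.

σ = (1, 2, 3): (-8) + 18 + 14 = 24
σ = (1, 3, 2): (-8) + 9 + 7 = 8
σ = (2, 1, 3): 21 + 13 + 14 = 48
σ = (2, 3, 1): 21 + 9 + (-6) = 24
σ = (3, 1, 2): 16 + 13 + 7 = 36
σ = (3, 2, 1): 16 + 18 + (-6) = 28
Optimal value attained by: σ = (2, 1, 3).
Answer: det⊕(G) = 48; verdict: NONSINGULAR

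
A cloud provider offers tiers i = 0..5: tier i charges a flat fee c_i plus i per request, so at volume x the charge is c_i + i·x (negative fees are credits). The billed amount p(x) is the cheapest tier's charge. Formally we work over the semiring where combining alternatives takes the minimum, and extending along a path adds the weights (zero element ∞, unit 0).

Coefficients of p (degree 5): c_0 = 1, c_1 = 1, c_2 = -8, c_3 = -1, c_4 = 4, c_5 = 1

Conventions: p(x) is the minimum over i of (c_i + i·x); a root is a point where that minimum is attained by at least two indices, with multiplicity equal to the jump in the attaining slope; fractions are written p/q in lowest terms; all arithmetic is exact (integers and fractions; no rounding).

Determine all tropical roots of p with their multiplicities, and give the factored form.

hull edge (i=0, c=1) to (i=2, c=-8): slope -9/2, span 2
hull edge (i=2, c=-8) to (i=5, c=1): slope 3, span 3
Factored form: p(x) = 1 ⊗ (x ⊕ (-3)) ⊗ (x ⊕ (-3)) ⊗ (x ⊕ (-3)) ⊗ (x ⊕ 9/2) ⊗ (x ⊕ 9/2)
Answer: roots = -3 (mult 3), 9/2 (mult 2)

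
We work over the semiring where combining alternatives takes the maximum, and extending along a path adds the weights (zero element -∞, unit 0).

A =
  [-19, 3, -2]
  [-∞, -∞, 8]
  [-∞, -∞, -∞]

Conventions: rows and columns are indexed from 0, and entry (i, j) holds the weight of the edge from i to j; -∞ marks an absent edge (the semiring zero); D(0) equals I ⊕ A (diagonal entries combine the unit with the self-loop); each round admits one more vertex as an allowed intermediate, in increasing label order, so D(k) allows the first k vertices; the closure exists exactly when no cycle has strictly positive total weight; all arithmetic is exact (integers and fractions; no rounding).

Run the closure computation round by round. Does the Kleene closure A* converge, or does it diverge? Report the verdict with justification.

D(0):
  [0, 3, -2]
  [-∞, 0, 8]
  [-∞, -∞, 0]
D(1):
  [0, 3, -2]
  [-∞, 0, 8]
  [-∞, -∞, 0]
D(2):
  [0, 3, 11]
  [-∞, 0, 8]
  [-∞, -∞, 0]
D(3):
  [0, 3, 11]
  [-∞, 0, 8]
  [-∞, -∞, 0]
Key observation: every diagonal entry stays at the unit through all rounds, so no improving cycle exists.
Answer: CONVERGES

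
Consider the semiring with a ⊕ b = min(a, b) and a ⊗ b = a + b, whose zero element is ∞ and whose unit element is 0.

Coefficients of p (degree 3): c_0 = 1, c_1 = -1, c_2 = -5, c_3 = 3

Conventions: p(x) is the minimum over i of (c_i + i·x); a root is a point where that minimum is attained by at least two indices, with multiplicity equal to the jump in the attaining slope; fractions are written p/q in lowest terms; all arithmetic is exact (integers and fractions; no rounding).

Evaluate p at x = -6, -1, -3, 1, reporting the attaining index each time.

p(-6) = min(1+0·(-6)=1, -1+1·(-6)=-7, -5+2·(-6)=-17, 3+3·(-6)=-15) = -17 (attained by i=2)
p(-1) = min(1+0·(-1)=1, -1+1·(-1)=-2, -5+2·(-1)=-7, 3+3·(-1)=0) = -7 (attained by i=2)
p(-3) = min(1+0·(-3)=1, -1+1·(-3)=-4, -5+2·(-3)=-11, 3+3·(-3)=-6) = -11 (attained by i=2)
p(1) = min(1+0·1=1, -1+1·1=0, -5+2·1=-3, 3+3·1=6) = -3 (attained by i=2)
Answer: p(-6) = -17; p(-1) = -7; p(-3) = -11; p(1) = -3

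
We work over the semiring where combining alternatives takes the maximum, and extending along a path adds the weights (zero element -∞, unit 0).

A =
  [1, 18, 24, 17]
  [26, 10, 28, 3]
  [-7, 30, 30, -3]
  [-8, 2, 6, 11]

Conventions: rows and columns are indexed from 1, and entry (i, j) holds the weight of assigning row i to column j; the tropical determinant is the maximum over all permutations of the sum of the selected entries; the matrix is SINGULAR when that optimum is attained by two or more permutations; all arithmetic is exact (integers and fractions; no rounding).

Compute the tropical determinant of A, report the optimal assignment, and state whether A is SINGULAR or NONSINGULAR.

σ = (1, 2, 3, 4): 1 + 10 + 30 + 11 = 52
σ = (1, 2, 4, 3): 1 + 10 + (-3) + 6 = 14
σ = (1, 3, 2, 4): 1 + 28 + 30 + 11 = 70
σ = (1, 3, 4, 2): 1 + 28 + (-3) + 2 = 28
σ = (1, 4, 2, 3): 1 + 3 + 30 + 6 = 40
σ = (1, 4, 3, 2): 1 + 3 + 30 + 2 = 36
σ = (2, 1, 3, 4): 18 + 26 + 30 + 11 = 85
σ = (2, 1, 4, 3): 18 + 26 + (-3) + 6 = 47
σ = (2, 3, 1, 4): 18 + 28 + (-7) + 11 = 50
σ = (2, 3, 4, 1): 18 + 28 + (-3) + (-8) = 35
σ = (2, 4, 1, 3): 18 + 3 + (-7) + 6 = 20
σ = (2, 4, 3, 1): 18 + 3 + 30 + (-8) = 43
σ = (3, 1, 2, 4): 24 + 26 + 30 + 11 = 91
σ = (3, 1, 4, 2): 24 + 26 + (-3) + 2 = 49
σ = (3, 2, 1, 4): 24 + 10 + (-7) + 11 = 38
σ = (3, 2, 4, 1): 24 + 10 + (-3) + (-8) = 23
σ = (3, 4, 1, 2): 24 + 3 + (-7) + 2 = 22
σ = (3, 4, 2, 1): 24 + 3 + 30 + (-8) = 49
σ = (4, 1, 2, 3): 17 + 26 + 30 + 6 = 79
σ = (4, 1, 3, 2): 17 + 26 + 30 + 2 = 75
σ = (4, 2, 1, 3): 17 + 10 + (-7) + 6 = 26
σ = (4, 2, 3, 1): 17 + 10 + 30 + (-8) = 49
σ = (4, 3, 1, 2): 17 + 28 + (-7) + 2 = 40
σ = (4, 3, 2, 1): 17 + 28 + 30 + (-8) = 67
Optimal value attained by: σ = (3, 1, 2, 4).
Answer: det⊕(A) = 91; verdict: NONSINGULAR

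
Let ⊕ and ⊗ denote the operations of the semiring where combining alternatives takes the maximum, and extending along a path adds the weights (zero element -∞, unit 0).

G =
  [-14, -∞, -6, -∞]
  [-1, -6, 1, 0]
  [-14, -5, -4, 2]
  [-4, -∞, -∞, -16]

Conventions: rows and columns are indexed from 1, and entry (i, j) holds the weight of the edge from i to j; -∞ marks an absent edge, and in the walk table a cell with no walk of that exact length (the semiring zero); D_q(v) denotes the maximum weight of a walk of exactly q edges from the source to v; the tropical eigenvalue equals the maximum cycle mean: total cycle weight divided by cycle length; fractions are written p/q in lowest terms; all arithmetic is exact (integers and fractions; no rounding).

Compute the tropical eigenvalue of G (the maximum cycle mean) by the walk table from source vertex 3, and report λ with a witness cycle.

q=0: [-∞, -∞, 0, -∞]
q=1: [-14, -5, -4, 2]
q=2: [-2, -9, -4, -2]
q=3: [-6, -9, -8, -2]
q=4: [-6, -13, -8, -6]
Optimal cycle mean attained by: cycle 2->3->2, total 1 + (-5), length 2.
Answer: λ = -2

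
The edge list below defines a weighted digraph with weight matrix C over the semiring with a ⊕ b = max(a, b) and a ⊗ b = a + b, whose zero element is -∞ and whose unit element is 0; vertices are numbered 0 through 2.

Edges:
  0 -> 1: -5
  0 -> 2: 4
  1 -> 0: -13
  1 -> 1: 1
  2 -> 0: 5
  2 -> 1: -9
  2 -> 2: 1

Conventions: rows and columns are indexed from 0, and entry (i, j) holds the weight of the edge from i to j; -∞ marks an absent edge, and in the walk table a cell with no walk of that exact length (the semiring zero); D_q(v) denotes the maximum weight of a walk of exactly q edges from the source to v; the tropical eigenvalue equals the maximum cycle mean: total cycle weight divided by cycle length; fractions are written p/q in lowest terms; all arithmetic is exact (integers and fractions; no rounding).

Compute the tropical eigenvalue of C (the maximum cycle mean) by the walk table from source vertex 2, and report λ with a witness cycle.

q=0: [-∞, -∞, 0]
q=1: [5, -9, 1]
q=2: [6, 0, 9]
q=3: [14, 1, 10]
Optimal cycle mean attained by: cycle 0->2->0, total 4 + 5, length 2.
Answer: λ = 9/2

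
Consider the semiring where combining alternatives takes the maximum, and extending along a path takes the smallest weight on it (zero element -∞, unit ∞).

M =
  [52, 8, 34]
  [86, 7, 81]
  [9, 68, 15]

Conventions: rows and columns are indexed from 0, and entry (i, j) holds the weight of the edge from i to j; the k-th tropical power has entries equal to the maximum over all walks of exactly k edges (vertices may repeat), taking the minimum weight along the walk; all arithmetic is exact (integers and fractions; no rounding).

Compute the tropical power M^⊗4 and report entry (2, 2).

M^⊗2:
  [52, 34, 34]
  [52, 68, 34]
  [68, 15, 68]
M^⊗3:
  [52, 34, 34]
  [68, 34, 68]
  [52, 68, 34]
M^⊗4:
  [52, 34, 34]
  [52, 68, 34]
  [68, 34, 68]
Key observation: the optimum is the walk 2->1->2->1->2, with weight 68 min 81 min 68 min 81 = 68.
Optimal value attained by: walk 2->1->2->1->2.
Answer: (M^⊗4)[2][2] = 68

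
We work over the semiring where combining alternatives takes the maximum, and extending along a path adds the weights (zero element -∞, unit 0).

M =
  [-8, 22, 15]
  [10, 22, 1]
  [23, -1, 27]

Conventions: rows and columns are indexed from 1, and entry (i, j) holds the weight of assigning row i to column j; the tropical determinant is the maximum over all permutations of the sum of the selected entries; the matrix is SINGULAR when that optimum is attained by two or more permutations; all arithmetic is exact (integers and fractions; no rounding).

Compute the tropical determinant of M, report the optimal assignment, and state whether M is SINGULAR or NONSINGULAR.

σ = (1, 2, 3): (-8) + 22 + 27 = 41
σ = (1, 3, 2): (-8) + 1 + (-1) = -8
σ = (2, 1, 3): 22 + 10 + 27 = 59
σ = (2, 3, 1): 22 + 1 + 23 = 46
σ = (3, 1, 2): 15 + 10 + (-1) = 24
σ = (3, 2, 1): 15 + 22 + 23 = 60
Optimal value attained by: σ = (3, 2, 1).
Answer: det⊕(M) = 60; verdict: NONSINGULAR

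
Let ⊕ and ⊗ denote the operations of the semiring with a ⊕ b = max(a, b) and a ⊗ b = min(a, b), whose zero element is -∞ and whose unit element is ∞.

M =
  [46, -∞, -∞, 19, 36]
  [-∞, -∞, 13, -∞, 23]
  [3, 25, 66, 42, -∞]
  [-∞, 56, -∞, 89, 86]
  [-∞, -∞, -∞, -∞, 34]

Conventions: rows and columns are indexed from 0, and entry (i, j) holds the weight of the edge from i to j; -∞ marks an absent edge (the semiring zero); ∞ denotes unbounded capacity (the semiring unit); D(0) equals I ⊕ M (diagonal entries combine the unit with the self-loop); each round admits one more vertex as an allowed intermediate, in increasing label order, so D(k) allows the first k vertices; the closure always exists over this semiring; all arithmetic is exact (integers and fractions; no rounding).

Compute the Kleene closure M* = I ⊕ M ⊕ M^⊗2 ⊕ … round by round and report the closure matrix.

D(0):
  [∞, -∞, -∞, 19, 36]
  [-∞, ∞, 13, -∞, 23]
  [3, 25, ∞, 42, -∞]
  [-∞, 56, -∞, ∞, 86]
  [-∞, -∞, -∞, -∞, ∞]
D(1):
  [∞, -∞, -∞, 19, 36]
  [-∞, ∞, 13, -∞, 23]
  [3, 25, ∞, 42, 3]
  [-∞, 56, -∞, ∞, 86]
  [-∞, -∞, -∞, -∞, ∞]
D(2):
  [∞, -∞, -∞, 19, 36]
  [-∞, ∞, 13, -∞, 23]
  [3, 25, ∞, 42, 23]
  [-∞, 56, 13, ∞, 86]
  [-∞, -∞, -∞, -∞, ∞]
D(3):
  [∞, -∞, -∞, 19, 36]
  [3, ∞, 13, 13, 23]
  [3, 25, ∞, 42, 23]
  [3, 56, 13, ∞, 86]
  [-∞, -∞, -∞, -∞, ∞]
D(4):
  [∞, 19, 13, 19, 36]
  [3, ∞, 13, 13, 23]
  [3, 42, ∞, 42, 42]
  [3, 56, 13, ∞, 86]
  [-∞, -∞, -∞, -∞, ∞]
D(5):
  [∞, 19, 13, 19, 36]
  [3, ∞, 13, 13, 23]
  [3, 42, ∞, 42, 42]
  [3, 56, 13, ∞, 86]
  [-∞, -∞, -∞, -∞, ∞]
Answer: M* = [[∞, 19, 13, 19, 36], [3, ∞, 13, 13, 23], [3, 42, ∞, 42, 42], [3, 56, 13, ∞, 86], [-∞, -∞, -∞, -∞, ∞]]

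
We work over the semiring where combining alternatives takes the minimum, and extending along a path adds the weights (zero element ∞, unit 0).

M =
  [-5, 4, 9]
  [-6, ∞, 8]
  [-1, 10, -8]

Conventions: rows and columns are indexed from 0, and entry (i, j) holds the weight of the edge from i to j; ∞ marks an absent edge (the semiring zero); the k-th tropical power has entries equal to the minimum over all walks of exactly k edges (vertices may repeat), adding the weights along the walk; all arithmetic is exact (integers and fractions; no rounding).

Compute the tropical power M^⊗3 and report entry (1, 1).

M^⊗2:
  [-10, -1, 1]
  [-11, -2, 0]
  [-9, 2, -16]
M^⊗3:
  [-15, -6, -7]
  [-16, -7, -8]
  [-17, -6, -24]
Key observation: the optimum is the walk 1->0->0->1, with weight (-6) + (-5) + 4 = -7.
Optimal value attained by: walk 1->0->0->1.
Answer: (M^⊗3)[1][1] = -7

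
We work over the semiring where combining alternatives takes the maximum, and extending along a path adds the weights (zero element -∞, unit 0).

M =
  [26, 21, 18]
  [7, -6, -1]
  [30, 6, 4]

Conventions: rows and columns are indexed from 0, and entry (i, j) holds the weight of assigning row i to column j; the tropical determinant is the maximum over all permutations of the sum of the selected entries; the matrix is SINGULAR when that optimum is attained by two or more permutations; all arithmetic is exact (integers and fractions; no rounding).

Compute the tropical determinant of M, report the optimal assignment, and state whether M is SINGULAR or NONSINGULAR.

σ = (0, 1, 2): 26 + (-6) + 4 = 24
σ = (0, 2, 1): 26 + (-1) + 6 = 31
σ = (1, 0, 2): 21 + 7 + 4 = 32
σ = (1, 2, 0): 21 + (-1) + 30 = 50
σ = (2, 0, 1): 18 + 7 + 6 = 31
σ = (2, 1, 0): 18 + (-6) + 30 = 42
Optimal value attained by: σ = (1, 2, 0).
Answer: det⊕(M) = 50; verdict: NONSINGULAR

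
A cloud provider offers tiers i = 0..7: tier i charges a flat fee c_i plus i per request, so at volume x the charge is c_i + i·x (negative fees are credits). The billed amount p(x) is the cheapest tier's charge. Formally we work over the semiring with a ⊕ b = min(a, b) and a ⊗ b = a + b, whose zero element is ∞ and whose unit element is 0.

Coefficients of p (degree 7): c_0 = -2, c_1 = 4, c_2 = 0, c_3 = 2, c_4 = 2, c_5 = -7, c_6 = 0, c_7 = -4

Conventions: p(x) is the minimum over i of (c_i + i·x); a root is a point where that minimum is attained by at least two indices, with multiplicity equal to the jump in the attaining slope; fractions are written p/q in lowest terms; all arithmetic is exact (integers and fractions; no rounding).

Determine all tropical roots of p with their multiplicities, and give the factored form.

hull edge (i=0, c=-2) to (i=5, c=-7): slope -1, span 5
hull edge (i=5, c=-7) to (i=7, c=-4): slope 3/2, span 2
Factored form: p(x) = -4 ⊗ (x ⊕ (-3/2)) ⊗ (x ⊕ (-3/2)) ⊗ (x ⊕ 1) ⊗ (x ⊕ 1) ⊗ (x ⊕ 1) ⊗ (x ⊕ 1) ⊗ (x ⊕ 1)
Answer: roots = -3/2 (mult 2), 1 (mult 5)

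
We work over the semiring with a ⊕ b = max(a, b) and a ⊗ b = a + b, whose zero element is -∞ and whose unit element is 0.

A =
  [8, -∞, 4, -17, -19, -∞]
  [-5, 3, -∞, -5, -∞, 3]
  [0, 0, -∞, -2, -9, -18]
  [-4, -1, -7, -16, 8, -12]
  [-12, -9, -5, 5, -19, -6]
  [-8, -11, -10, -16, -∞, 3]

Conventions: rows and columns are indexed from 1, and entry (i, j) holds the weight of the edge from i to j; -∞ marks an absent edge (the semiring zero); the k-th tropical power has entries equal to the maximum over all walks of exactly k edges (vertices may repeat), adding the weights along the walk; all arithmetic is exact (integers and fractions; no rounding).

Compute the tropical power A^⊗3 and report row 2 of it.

A^⊗2:
  [16, 4, 12, 2, -5, -14]
  [3, 6, -1, -2, 3, 6]
  [8, 3, 4, -4, 6, 3]
  [4, 2, 3, 13, -8, 2]
  [1, 4, -2, -7, 13, -3]
  [0, -8, -4, -12, -8, 6]
A^⊗3:
  [24, 12, 20, 10, 10, 7]
  [11, 9, 7, 8, 6, 9]
  [16, 6, 12, 11, 4, 6]
  [12, 12, 8, 1, 21, 5]
  [9, 7, 8, 18, 1, 7]
  [8, -4, 4, -3, -4, 9]
Answer: row 2 of A^⊗3 = [11, 9, 7, 8, 6, 9]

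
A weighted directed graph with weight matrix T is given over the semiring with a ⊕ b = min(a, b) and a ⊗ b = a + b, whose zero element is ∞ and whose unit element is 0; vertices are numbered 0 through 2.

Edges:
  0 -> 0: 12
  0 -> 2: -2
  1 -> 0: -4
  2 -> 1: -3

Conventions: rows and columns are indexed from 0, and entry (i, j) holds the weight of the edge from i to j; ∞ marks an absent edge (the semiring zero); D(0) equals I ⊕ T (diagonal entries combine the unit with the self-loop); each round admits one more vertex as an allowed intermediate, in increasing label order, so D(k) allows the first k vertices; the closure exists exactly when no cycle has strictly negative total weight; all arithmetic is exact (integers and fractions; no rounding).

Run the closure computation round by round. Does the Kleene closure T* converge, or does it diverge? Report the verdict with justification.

D(0):
  [0, ∞, -2]
  [-4, 0, ∞]
  [∞, -3, 0]
D(1):
  [0, ∞, -2]
  [-4, 0, -6]
  [∞, -3, 0]
Detection: at round 2, diagonal entry (2, 2) turns strictly negative.
Key observation: the cycle 2->1->0->2 has total weight (-3) + (-4) + (-2), which is strictly negative.
Answer: DIVERGES — negative cycle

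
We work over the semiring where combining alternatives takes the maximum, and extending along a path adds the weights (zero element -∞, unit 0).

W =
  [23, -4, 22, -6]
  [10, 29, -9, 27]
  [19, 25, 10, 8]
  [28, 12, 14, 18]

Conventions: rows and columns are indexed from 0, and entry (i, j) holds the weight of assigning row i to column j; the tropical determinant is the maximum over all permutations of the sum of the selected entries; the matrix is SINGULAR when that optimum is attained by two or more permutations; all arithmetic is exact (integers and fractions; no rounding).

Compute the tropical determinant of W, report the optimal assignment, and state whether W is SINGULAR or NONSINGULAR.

σ = (0, 1, 2, 3): 23 + 29 + 10 + 18 = 80
σ = (0, 1, 3, 2): 23 + 29 + 8 + 14 = 74
σ = (0, 2, 1, 3): 23 + (-9) + 25 + 18 = 57
σ = (0, 2, 3, 1): 23 + (-9) + 8 + 12 = 34
σ = (0, 3, 1, 2): 23 + 27 + 25 + 14 = 89
σ = (0, 3, 2, 1): 23 + 27 + 10 + 12 = 72
σ = (1, 0, 2, 3): (-4) + 10 + 10 + 18 = 34
σ = (1, 0, 3, 2): (-4) + 10 + 8 + 14 = 28
σ = (1, 2, 0, 3): (-4) + (-9) + 19 + 18 = 24
σ = (1, 2, 3, 0): (-4) + (-9) + 8 + 28 = 23
σ = (1, 3, 0, 2): (-4) + 27 + 19 + 14 = 56
σ = (1, 3, 2, 0): (-4) + 27 + 10 + 28 = 61
σ = (2, 0, 1, 3): 22 + 10 + 25 + 18 = 75
σ = (2, 0, 3, 1): 22 + 10 + 8 + 12 = 52
σ = (2, 1, 0, 3): 22 + 29 + 19 + 18 = 88
σ = (2, 1, 3, 0): 22 + 29 + 8 + 28 = 87
σ = (2, 3, 0, 1): 22 + 27 + 19 + 12 = 80
σ = (2, 3, 1, 0): 22 + 27 + 25 + 28 = 102
σ = (3, 0, 1, 2): (-6) + 10 + 25 + 14 = 43
σ = (3, 0, 2, 1): (-6) + 10 + 10 + 12 = 26
σ = (3, 1, 0, 2): (-6) + 29 + 19 + 14 = 56
σ = (3, 1, 2, 0): (-6) + 29 + 10 + 28 = 61
σ = (3, 2, 0, 1): (-6) + (-9) + 19 + 12 = 16
σ = (3, 2, 1, 0): (-6) + (-9) + 25 + 28 = 38
Optimal value attained by: σ = (2, 3, 1, 0).
Answer: det⊕(W) = 102; verdict: NONSINGULAR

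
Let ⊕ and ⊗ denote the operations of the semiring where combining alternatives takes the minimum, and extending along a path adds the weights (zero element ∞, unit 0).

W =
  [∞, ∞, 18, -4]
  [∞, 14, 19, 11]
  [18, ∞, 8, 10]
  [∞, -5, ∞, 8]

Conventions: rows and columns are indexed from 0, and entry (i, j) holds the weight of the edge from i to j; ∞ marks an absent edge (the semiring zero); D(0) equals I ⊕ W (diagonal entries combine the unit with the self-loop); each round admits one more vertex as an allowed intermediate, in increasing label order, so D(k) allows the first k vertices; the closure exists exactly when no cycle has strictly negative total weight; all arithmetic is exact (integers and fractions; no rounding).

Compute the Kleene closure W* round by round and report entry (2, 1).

D(0):
  [0, ∞, 18, -4]
  [∞, 0, 19, 11]
  [18, ∞, 0, 10]
  [∞, -5, ∞, 0]
D(1):
  [0, ∞, 18, -4]
  [∞, 0, 19, 11]
  [18, ∞, 0, 10]
  [∞, -5, ∞, 0]
D(2):
  [0, ∞, 18, -4]
  [∞, 0, 19, 11]
  [18, ∞, 0, 10]
  [∞, -5, 14, 0]
D(3):
  [0, ∞, 18, -4]
  [37, 0, 19, 11]
  [18, ∞, 0, 10]
  [32, -5, 14, 0]
D(4):
  [0, -9, 10, -4]
  [37, 0, 19, 11]
  [18, 5, 0, 10]
  [32, -5, 14, 0]
Answer: W*[2][1] = 5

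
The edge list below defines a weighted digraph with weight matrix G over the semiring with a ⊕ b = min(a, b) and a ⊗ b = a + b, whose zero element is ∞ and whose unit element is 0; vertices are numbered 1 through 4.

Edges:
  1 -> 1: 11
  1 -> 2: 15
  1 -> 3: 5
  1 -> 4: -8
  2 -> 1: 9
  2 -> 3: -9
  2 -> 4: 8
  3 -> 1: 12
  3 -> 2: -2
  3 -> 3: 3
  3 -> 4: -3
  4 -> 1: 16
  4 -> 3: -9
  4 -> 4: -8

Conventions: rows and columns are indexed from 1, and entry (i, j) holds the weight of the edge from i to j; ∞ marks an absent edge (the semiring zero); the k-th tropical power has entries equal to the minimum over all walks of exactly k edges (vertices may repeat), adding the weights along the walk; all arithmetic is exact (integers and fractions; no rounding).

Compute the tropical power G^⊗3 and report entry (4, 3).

G^⊗2:
  [8, 3, -17, -16]
  [3, -11, -6, -12]
  [7, 1, -12, -11]
  [3, -11, -17, -16]
G^⊗3:
  [-5, -19, -25, -24]
  [-2, -8, -21, -20]
  [0, -14, -20, -19]
  [-5, -19, -25, -24]
Key observation: the optimum is the walk 4->4->4->3, with weight (-8) + (-8) + (-9) = -25.
Optimal value attained by: walk 4->4->4->3.
Answer: (G^⊗3)[4][3] = -25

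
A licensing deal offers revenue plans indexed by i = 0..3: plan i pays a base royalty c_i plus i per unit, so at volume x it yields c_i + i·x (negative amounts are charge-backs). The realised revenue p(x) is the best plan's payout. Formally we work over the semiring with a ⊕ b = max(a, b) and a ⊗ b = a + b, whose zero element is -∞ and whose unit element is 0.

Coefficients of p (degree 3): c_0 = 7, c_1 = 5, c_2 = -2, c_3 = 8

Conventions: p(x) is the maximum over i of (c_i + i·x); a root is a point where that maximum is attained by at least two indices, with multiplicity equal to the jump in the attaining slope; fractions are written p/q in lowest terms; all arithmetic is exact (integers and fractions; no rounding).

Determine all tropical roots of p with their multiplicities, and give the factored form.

hull edge (i=0, c=7) to (i=3, c=8): slope 1/3, span 3
Factored form: p(x) = 8 ⊗ (x ⊕ (-1/3)) ⊗ (x ⊕ (-1/3)) ⊗ (x ⊕ (-1/3))
Answer: roots = -1/3 (mult 3)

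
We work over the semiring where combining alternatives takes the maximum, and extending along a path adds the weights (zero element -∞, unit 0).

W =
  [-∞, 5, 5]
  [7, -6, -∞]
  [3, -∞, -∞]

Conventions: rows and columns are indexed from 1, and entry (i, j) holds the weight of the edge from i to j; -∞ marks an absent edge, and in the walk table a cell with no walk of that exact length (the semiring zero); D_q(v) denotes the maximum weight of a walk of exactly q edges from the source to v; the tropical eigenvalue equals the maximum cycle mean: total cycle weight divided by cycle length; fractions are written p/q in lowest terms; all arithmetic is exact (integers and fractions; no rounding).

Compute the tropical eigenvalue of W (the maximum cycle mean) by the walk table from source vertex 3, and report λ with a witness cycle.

q=0: [-∞, -∞, 0]
q=1: [3, -∞, -∞]
q=2: [-∞, 8, 8]
q=3: [15, 2, -∞]
Optimal cycle mean attained by: cycle 1->2->1, total 5 + 7, length 2.
Answer: λ = 6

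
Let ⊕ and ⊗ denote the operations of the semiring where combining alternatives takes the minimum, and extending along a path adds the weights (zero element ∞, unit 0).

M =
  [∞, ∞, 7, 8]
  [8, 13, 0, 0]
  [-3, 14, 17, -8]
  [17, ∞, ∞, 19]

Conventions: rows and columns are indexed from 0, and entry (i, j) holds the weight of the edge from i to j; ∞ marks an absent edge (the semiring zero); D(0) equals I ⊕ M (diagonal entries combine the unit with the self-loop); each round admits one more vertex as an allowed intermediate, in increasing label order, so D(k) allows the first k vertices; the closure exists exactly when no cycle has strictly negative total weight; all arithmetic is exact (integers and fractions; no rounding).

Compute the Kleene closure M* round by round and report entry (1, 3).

D(0):
  [0, ∞, 7, 8]
  [8, 0, 0, 0]
  [-3, 14, 0, -8]
  [17, ∞, ∞, 0]
D(1):
  [0, ∞, 7, 8]
  [8, 0, 0, 0]
  [-3, 14, 0, -8]
  [17, ∞, 24, 0]
D(2):
  [0, ∞, 7, 8]
  [8, 0, 0, 0]
  [-3, 14, 0, -8]
  [17, ∞, 24, 0]
D(3):
  [0, 21, 7, -1]
  [-3, 0, 0, -8]
  [-3, 14, 0, -8]
  [17, 38, 24, 0]
D(4):
  [0, 21, 7, -1]
  [-3, 0, 0, -8]
  [-3, 14, 0, -8]
  [17, 38, 24, 0]
Answer: M*[1][3] = -8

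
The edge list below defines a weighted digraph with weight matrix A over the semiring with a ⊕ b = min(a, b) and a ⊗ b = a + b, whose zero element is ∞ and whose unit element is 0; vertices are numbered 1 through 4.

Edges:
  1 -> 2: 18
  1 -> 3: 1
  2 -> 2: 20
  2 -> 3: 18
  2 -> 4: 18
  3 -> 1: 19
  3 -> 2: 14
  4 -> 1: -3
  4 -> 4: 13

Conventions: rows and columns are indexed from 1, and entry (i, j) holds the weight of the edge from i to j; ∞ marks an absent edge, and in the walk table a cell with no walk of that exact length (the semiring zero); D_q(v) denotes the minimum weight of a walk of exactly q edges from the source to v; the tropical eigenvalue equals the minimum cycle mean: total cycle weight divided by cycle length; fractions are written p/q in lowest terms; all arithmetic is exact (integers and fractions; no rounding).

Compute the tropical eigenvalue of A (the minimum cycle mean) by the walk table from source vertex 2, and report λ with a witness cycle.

q=0: [∞, 0, ∞, ∞]
q=1: [∞, 20, 18, 18]
q=2: [15, 32, 38, 31]
q=3: [28, 33, 16, 44]
q=4: [35, 30, 29, 51]
Optimal cycle mean attained by: cycle 1->3->2->4->1, total 1 + 14 + 18 + (-3), length 4.
Answer: λ = 15/2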